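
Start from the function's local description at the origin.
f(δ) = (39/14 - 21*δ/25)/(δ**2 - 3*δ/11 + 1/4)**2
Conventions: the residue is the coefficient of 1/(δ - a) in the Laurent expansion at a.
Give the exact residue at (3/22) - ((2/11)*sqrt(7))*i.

The residue is ((311091/137200)*sqrt(7))*i.

The factor δ**2 - 3*δ/11 + 1/4 splits as (δ - a)(δ - a') with a = (3/22) - ((2/11)*sqrt(7))*i, a' = (3/22) + ((2/11)*sqrt(7))*i. At the order-2 pole a set g(δ) = (δ - a)^2*f(δ) = [39/14 - 21*δ/25] / (δ - a')^2.
Order-2 pole: residue = g'(a); g'((3/22) - ((2/11)*sqrt(7))*i) = ((311091/137200)*sqrt(7))*i, so the residue is ((311091/137200)*sqrt(7))*i.


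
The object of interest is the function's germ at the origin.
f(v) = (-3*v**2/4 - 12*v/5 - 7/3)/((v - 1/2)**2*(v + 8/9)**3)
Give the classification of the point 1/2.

The point is a pole of order 2.

The denominator factor v - 1/2 vanishes at 1/2 and appears to the power 2; the numerator there equals -893/240, nonzero, and no other factor vanishes.
Hence a pole whose order is the multiplicity, 2.


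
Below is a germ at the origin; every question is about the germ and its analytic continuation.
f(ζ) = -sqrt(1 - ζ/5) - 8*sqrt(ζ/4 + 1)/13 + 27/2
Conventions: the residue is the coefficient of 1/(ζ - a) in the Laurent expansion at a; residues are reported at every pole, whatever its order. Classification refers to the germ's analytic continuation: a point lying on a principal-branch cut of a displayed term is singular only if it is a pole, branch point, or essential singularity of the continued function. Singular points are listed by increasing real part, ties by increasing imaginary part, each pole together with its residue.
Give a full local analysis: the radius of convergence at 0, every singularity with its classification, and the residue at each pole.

Branch term (-1)*sqrt(1 - ζ/(5)): its argument vanishes at ζ = 5, a square-root branch point, modulus 5.
Branch term (-8/13)*sqrt(1 - ζ/(-4)): its argument vanishes at ζ = -4, a square-root branch point, modulus 4.
The radius of convergence is the smallest modulus among the singular points: 4.
List the singular points by increasing real part (a conjugate pair: the negative imaginary part first).

Radius of convergence at 0: 4.
At -4: an algebraic (square-root) branch point.
At 5: an algebraic (square-root) branch point.


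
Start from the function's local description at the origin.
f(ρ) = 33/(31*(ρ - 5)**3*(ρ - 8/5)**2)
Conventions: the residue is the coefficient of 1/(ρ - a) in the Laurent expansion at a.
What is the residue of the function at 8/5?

At the order-2 pole 8/5 set g(ρ) = (ρ - (8/5))^2*f(ρ) = 33/(31*(ρ - 5)**3).
Order-2 pole: residue = g'(a); g'(8/5) = -61875/2589151, so the residue is -61875/2589151.

The residue is -61875/2589151.


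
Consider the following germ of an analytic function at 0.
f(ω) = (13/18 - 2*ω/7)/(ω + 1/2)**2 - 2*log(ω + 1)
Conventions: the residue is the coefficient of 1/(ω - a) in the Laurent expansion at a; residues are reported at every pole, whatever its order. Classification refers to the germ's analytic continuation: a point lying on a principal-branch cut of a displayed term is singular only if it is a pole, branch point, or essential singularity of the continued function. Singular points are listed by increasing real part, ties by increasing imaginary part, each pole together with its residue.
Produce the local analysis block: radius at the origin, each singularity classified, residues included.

Denominator factor (ω + 1/2)^2: pole of order 2 at -1/2, modulus 1/2.
Branch term (-2)*log(1 - ω/(-1)): its argument vanishes at ω = -1, a logarithmic branch point, modulus 1.
The radius of convergence is the smallest modulus among the singular points: 1/2.
The branch term is analytic at -1/2 and contributes nothing to the residue; only the rational part matters.
At the order-2 pole -1/2 set g(ω) = (ω - (-1/2))^2*(rational part) = 13/18 - 2*ω/7.
Order-2 pole: residue = g'(a); g'(-1/2) = -2/7, so the residue is -2/7.
List the singular points by increasing real part (a conjugate pair: the negative imaginary part first).

Radius of convergence at 0: 1/2.
At -1: a logarithmic branch point.
At -1/2: a pole of order 2; residue -2/7.


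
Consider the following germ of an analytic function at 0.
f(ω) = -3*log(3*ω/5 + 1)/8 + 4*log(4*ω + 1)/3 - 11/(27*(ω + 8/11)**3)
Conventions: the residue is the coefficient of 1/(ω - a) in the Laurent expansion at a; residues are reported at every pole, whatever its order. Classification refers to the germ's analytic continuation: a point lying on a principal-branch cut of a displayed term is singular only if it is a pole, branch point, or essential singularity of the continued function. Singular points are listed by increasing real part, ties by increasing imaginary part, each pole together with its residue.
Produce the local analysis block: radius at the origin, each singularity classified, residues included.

Denominator factor (ω + 8/11)^3: pole of order 3 at -8/11, modulus 8/11.
Branch term (-3/8)*log(1 - ω/(-5/3)): its argument vanishes at ω = -5/3, a logarithmic branch point, modulus 5/3.
Branch term (4/3)*log(1 - ω/(-1/4)): its argument vanishes at ω = -1/4, a logarithmic branch point, modulus 1/4.
The radius of convergence is the smallest modulus among the singular points: 1/4.
The branch terms are analytic at -8/11 and contribute nothing to the residue; only the rational part matters.
At the order-3 pole -8/11 set g(ω) = (ω - (-8/11))^3*(rational part) = -11/27.
Order-3 pole: residue = g''(a)/2; g''(-8/11) = 0, so the residue is 0.
List the singular points by increasing real part (a conjugate pair: the negative imaginary part first).

Radius of convergence at 0: 1/4.
At -5/3: a logarithmic branch point.
At -8/11: a pole of order 3; residue 0.
At -1/4: a logarithmic branch point.


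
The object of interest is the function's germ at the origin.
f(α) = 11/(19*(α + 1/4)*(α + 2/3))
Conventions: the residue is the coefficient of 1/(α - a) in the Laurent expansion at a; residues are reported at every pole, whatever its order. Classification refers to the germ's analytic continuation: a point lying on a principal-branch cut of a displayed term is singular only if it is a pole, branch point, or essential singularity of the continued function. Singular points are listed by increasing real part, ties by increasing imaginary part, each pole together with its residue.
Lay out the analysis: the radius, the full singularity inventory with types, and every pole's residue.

Radius of convergence at 0: 1/4.
At -2/3: a pole of order 1; residue -132/95.
At -1/4: a pole of order 1; residue 132/95.

Denominator factor (α + 1/4): pole of order 1 at -1/4, modulus 1/4.
Denominator factor (α + 2/3): pole of order 1 at -2/3, modulus 2/3.
The radius of convergence is the smallest modulus among the singular points: 1/4.
At the order-1 pole -2/3 set g(α) = (α - (-2/3))*f(α) = 11/(19*(α + 1/4)).
Simple pole: residue = g(a) at a = -2/3, which is -132/95.
At the order-1 pole -1/4 set g(α) = (α - (-1/4))*f(α) = 11/(19*(α + 2/3)).
Simple pole: residue = g(a) at a = -1/4, which is 132/95.
List the singular points by increasing real part (a conjugate pair: the negative imaginary part first).


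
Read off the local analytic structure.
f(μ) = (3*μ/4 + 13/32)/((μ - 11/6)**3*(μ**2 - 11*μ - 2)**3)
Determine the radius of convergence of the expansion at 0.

Denominator factor (μ - 11/6)^3: pole of order 3 at 11/6, modulus 11/6.
Denominator factor (μ**2 - 11*μ - 2)^3: discriminant 129, real irrational roots 11/2 + (1/2)*sqrt(129) and 11/2 - (1/2)*sqrt(129); poles of order 3, moduli 11/2 + (1/2)*sqrt(129) and -11/2 + (1/2)*sqrt(129).
The radius of convergence is the smallest modulus among the singular points: -11/2 + (1/2)*sqrt(129).

The radius of convergence is -11/2 + (1/2)*sqrt(129).


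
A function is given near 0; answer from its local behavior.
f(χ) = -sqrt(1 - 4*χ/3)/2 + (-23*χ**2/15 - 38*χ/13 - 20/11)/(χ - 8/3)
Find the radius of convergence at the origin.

The radius of convergence is 3/4.

Denominator factor (χ - 8/3): pole of order 1 at 8/3, modulus 8/3.
Branch term (-1/2)*sqrt(1 - χ/(3/4)): its argument vanishes at χ = 3/4, a square-root branch point, modulus 3/4.
The radius of convergence is the smallest modulus among the singular points: 3/4.


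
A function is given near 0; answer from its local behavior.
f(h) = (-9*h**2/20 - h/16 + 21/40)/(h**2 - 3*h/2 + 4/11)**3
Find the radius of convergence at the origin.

Denominator factor (h**2 - 3*h/2 + 4/11)^3: discriminant 35/44, real irrational roots 3/4 + (1/44)*sqrt(385) and 3/4 - (1/44)*sqrt(385); poles of order 3, moduli 3/4 + (1/44)*sqrt(385) and 3/4 - (1/44)*sqrt(385).
The radius of convergence is the smallest modulus among the singular points: 3/4 - (1/44)*sqrt(385).

The radius of convergence is 3/4 - (1/44)*sqrt(385).


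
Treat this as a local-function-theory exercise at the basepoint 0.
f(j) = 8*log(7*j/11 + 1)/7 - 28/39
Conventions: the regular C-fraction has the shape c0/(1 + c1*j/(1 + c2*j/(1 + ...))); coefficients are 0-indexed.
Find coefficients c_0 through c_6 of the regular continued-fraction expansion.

The regular C-fraction coefficients are [-28/39, 78/77, -107/154, -343/7062, 1295/3531, 749/10175, 4977/20350].

Taylor coefficients (expand at 0): a_0 = -28/39, a_1 = 8/11, a_2 = -28/121, a_3 = 392/3993, a_4 = -686/14641, a_5 = 19208/805255, a_6 = -67228/5314683.
c0 = a_0 = -28/39. Peel one level at a time: if S = 1 + c*j/S' with S'(0) = 1, then c is the j-coefficient of S and S' = c*j/(S - 1).
S_1 = c0/f = 1 + (78/77)*j + (4173/5929)*j^2 + ...; c1 = 78/77.
S_2 = c1*j/(S_1 - 1) = 1 + (-107/154)*j + (-49/1452)*j^2 + ...; c2 = -107/154.
S_3 = c2*j/(S_2 - 1) = 1 + (-343/7062)*j + (444185/24935922)*j^2 + ...; c3 = -343/7062.
S_4 = c3*j/(S_3 - 1) = 1 + (1295/3531)*j + (-49/1815)*j^2 + ...; c4 = 1295/3531.
S_5 = c4*j/(S_4 - 1) = 1 + (749/10175)*j + (-3727773/207061250)*j^2 + ...; c5 = 749/10175.
S_6 = c5*j/(S_5 - 1) = 1 + (4977/20350)*j + ...; c6 = 4977/20350.


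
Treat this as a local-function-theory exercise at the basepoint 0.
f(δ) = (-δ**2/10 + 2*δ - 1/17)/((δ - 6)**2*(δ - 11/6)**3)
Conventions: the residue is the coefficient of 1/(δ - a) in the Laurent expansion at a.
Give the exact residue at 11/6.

At the order-3 pole 11/6 set g(δ) = (δ - (11/6))^3*f(δ) = (-δ**2/10 + 2*δ - 1/17)/(δ - 6)**2.
Order-3 pole: residue = g''(a)/2; g''(11/6) = 4778784/33203125, so the residue is 2389392/33203125.

The residue is 2389392/33203125.


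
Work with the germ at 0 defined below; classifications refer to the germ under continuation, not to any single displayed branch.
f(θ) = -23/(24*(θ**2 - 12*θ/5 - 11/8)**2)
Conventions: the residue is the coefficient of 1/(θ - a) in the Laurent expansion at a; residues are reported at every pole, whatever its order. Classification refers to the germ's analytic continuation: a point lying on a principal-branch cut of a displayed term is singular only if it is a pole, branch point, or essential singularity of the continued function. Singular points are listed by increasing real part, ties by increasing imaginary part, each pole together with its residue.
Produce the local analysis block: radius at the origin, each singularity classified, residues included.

Radius of convergence at 0: -6/5 + (1/20)*sqrt(1126).
At 6/5 - (1/20)*sqrt(1126): a pole of order 2; residue -(2875/1901814)*sqrt(1126).
At 6/5 + (1/20)*sqrt(1126): a pole of order 2; residue (2875/1901814)*sqrt(1126).

Denominator factor (θ**2 - 12*θ/5 - 11/8)^2: discriminant 563/50, real irrational roots 6/5 + (1/20)*sqrt(1126) and 6/5 - (1/20)*sqrt(1126); poles of order 2, moduli 6/5 + (1/20)*sqrt(1126) and -6/5 + (1/20)*sqrt(1126).
The radius of convergence is the smallest modulus among the singular points: -6/5 + (1/20)*sqrt(1126).
The factor θ**2 - 12*θ/5 - 11/8 splits as (θ - a)(θ - a') with a = 6/5 - (1/20)*sqrt(1126), a' = 6/5 + (1/20)*sqrt(1126). At the order-2 pole a set g(θ) = (θ - a)^2*f(θ) = [-23/24] / (θ - a')^2.
Order-2 pole: residue = g'(a); g'(6/5 - (1/20)*sqrt(1126)) = -(2875/1901814)*sqrt(1126), so the residue is -(2875/1901814)*sqrt(1126).
The factor θ**2 - 12*θ/5 - 11/8 splits as (θ - a)(θ - a') with a = 6/5 + (1/20)*sqrt(1126), a' = 6/5 - (1/20)*sqrt(1126). At the order-2 pole a set g(θ) = (θ - a)^2*f(θ) = [-23/24] / (θ - a')^2.
Order-2 pole: residue = g'(a); g'(6/5 + (1/20)*sqrt(1126)) = (2875/1901814)*sqrt(1126), so the residue is (2875/1901814)*sqrt(1126).
List the singular points by increasing real part (a conjugate pair: the negative imaginary part first).


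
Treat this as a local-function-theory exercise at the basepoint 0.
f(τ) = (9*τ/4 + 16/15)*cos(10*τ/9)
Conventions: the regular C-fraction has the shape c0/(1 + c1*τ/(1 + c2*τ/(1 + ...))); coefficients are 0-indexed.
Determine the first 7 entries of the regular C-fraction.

The regular C-fraction coefficients are [16/15, -135/64, 336205/139968, -640/2187, -14400/67241, -8155935/4303424, 89460568361/42280367040].

Taylor coefficients (expand at 0): a_0 = 16/15, a_1 = 9/4, a_2 = -160/243, a_3 = -25/18, a_4 = 4000/59049, a_5 = 625/4374, a_6 = -40000/14348907.
c0 = a_0 = 16/15. Peel one level at a time: if S = 1 + c*τ/S' with S'(0) = 1, then c is the τ-coefficient of S and S' = c*τ/(S - 1).
S_1 = c0/f = 1 + (-135/64)*τ + (1681025/331776)*τ^2 + ...; c1 = -135/64.
S_2 = c1*τ/(S_1 - 1) = 1 + (336205/139968)*τ + (3362050/4782969)*τ^2 + ...; c2 = 336205/139968.
S_3 = c2*τ/(S_2 - 1) = 1 + (-640/2187)*τ + (-1024000/16339563)*τ^2 + ...; c3 = -640/2187.
S_4 = c3*τ/(S_3 - 1) = 1 + (-14400/67241)*τ + (-1835085375/4521352081)*τ^2 + ...; c4 = -14400/67241.
S_5 = c4*τ/(S_4 - 1) = 1 + (-8155935/4303424)*τ + (89460568361/22308950016)*τ^2 + ...; c5 = -8155935/4303424.
S_6 = c5*τ/(S_5 - 1) = 1 + (89460568361/42280367040)*τ + ...; c6 = 89460568361/42280367040.


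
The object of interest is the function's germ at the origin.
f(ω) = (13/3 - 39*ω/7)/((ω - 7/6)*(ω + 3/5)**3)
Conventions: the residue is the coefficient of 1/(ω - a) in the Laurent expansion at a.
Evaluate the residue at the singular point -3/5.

The residue is 58500/148877.

At the order-3 pole -3/5 set g(ω) = (ω - (-3/5))^3*f(ω) = (13/3 - 39*ω/7)/(ω - 7/6).
Order-3 pole: residue = g''(a)/2; g''(-3/5) = 117000/148877, so the residue is 58500/148877.


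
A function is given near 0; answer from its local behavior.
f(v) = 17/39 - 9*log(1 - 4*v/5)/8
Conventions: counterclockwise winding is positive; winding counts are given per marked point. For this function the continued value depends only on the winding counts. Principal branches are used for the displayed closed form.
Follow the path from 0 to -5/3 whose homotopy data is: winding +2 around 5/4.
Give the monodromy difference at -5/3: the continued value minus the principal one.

The rational part is single-valued and drops out of the difference; each branch term changes only by its own monodromy.
(-9/8)*log(1 - v/(5/4)): each positive loop around 5/4 adds 2*pi*i to the log, so winding +2 contributes (-9/8)*(2)*2*pi*i = -(9/2)*pi*i.
Summing the contributions at v = -5/3 gives -(9/2)*pi*i.

Continued minus principal equals -(9/2)*pi*i.


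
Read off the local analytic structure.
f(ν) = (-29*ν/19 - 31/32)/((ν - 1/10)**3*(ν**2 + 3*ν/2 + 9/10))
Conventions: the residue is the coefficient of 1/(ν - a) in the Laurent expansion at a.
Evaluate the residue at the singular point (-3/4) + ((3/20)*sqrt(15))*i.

The factor ν**2 + 3*ν/2 + 9/10 splits as (ν - a)(ν - a') with a = (-3/4) + ((3/20)*sqrt(15))*i, a' = (-3/4) - ((3/20)*sqrt(15))*i. At the order-1 pole a set g(ν) = (ν - a)*f(ν) = [(-29*ν/19 - 31/32)/(ν - 1/10)**3] / (ν - a').
Simple pole: residue = g(a) at a = (-3/4) + ((3/20)*sqrt(15))*i, which is (-26535125/90517216) + ((136695125/814654944)*sqrt(15))*i.

The residue is (-26535125/90517216) + ((136695125/814654944)*sqrt(15))*i.


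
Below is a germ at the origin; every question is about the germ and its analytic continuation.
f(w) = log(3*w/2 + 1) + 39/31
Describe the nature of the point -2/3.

The point is a logarithmic branch point.

The term (1)*log(1 - w/(-2/3)) has argument 1 - -2/3/(-2/3) = 0 at -2/3: a logarithmic (infinitely-sheeted) branch point; the remaining terms are analytic or single-valued there.


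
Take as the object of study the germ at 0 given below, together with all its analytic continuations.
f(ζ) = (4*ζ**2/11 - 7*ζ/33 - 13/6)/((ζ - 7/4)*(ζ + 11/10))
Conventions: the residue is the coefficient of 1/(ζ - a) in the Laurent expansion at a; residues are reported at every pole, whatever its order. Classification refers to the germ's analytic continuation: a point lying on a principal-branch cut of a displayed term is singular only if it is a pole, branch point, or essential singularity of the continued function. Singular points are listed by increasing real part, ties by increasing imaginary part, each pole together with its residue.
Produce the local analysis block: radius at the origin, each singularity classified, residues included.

Radius of convergence at 0: 11/10.
At -11/10: a pole of order 1; residue 448/855.
At 7/4: a pole of order 1; residue -940/1881.

Denominator factor (ζ - 7/4): pole of order 1 at 7/4, modulus 7/4.
Denominator factor (ζ + 11/10): pole of order 1 at -11/10, modulus 11/10.
The radius of convergence is the smallest modulus among the singular points: 11/10.
At the order-1 pole -11/10 set g(ζ) = (ζ - (-11/10))*f(ζ) = (4*ζ**2/11 - 7*ζ/33 - 13/6)/(ζ - 7/4).
Simple pole: residue = g(a) at a = -11/10, which is 448/855.
At the order-1 pole 7/4 set g(ζ) = (ζ - (7/4))*f(ζ) = (4*ζ**2/11 - 7*ζ/33 - 13/6)/(ζ + 11/10).
Simple pole: residue = g(a) at a = 7/4, which is -940/1881.
List the singular points by increasing real part (a conjugate pair: the negative imaginary part first).


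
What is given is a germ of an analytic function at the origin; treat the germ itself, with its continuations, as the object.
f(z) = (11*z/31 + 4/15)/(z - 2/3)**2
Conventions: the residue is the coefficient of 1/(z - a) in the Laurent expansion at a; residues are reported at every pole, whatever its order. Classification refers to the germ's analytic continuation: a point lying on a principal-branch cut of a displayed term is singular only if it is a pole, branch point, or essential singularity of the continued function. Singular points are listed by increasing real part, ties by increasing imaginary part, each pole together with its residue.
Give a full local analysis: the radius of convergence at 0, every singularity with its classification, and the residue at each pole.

Radius of convergence at 0: 2/3.
At 2/3: a pole of order 2; residue 11/31.

Denominator factor (z - 2/3)^2: pole of order 2 at 2/3, modulus 2/3.
The radius of convergence is the smallest modulus among the singular points: 2/3.
At the order-2 pole 2/3 set g(z) = (z - (2/3))^2*f(z) = 11*z/31 + 4/15.
Order-2 pole: residue = g'(a); g'(2/3) = 11/31, so the residue is 11/31.


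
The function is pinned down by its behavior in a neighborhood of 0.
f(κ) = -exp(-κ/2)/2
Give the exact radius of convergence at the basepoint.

The radius of convergence is infinite.

The factor exp(-κ/2) is entire and contributes no finite singular point.
The polynomial part has no poles.
No finite singular points: the Taylor series at 0 converges everywhere.


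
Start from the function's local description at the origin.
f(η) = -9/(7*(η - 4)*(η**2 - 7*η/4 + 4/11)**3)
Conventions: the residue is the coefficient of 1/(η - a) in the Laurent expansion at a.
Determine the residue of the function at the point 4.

At the order-1 pole 4 set g(η) = (η - (4))*f(η) = -9/(7*(η**2 - 7*η/4 + 4/11)**3).
Simple pole: residue = g(a) at a = 4, which is -11979/7649089.

The residue is -11979/7649089.


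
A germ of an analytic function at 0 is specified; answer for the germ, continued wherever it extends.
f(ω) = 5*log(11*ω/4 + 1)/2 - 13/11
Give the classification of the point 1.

The point is a regular point.

There is no denominator, hence no pole anywhere.
Branch term log(1 - ω/(-4/11)): argument at 1 is 15/4, nonzero, so 1 is not its branch point (a point on a principal cut is still regular for the continued germ).
So the germ continues analytically to 1.


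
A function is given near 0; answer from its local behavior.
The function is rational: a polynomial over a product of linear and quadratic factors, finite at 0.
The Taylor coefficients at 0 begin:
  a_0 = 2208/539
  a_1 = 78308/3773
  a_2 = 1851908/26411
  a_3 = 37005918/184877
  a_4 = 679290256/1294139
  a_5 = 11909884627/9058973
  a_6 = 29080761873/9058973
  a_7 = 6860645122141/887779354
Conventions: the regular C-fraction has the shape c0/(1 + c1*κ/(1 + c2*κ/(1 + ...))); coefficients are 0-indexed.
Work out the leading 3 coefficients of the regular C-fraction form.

The regular C-fraction coefficients are [2208/539, -19577/3864, 127695625/75645528].

Taylor coefficients (read off): a_0 = 2208/539, a_1 = 78308/3773, a_2 = 1851908/26411.
c0 = a_0 = 2208/539. Peel one level at a time: if S = 1 + c*κ/S' with S'(0) = 1, then c is the κ-coefficient of S and S' = c*κ/(S - 1).
S_1 = c0/f = 1 + (-19577/3864)*κ + (127695625/14930496)*κ^2 + ...; c1 = -19577/3864.
S_2 = c1*κ/(S_1 - 1) = 1 + (127695625/75645528)*κ + ...; c2 = 127695625/75645528.


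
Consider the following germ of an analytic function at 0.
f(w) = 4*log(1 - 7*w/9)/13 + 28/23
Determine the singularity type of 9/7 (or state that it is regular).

The term (4/13)*log(1 - w/(9/7)) has argument 1 - 9/7/(9/7) = 0 at 9/7: a logarithmic (infinitely-sheeted) branch point; the remaining terms are analytic or single-valued there.

The point is a logarithmic branch point.


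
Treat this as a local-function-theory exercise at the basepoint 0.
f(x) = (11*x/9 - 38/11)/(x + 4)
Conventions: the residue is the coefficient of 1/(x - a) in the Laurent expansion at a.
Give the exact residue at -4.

At the order-1 pole -4 set g(x) = (x - (-4))*f(x) = 11*x/9 - 38/11.
Simple pole: residue = g(a) at a = -4, which is -826/99.

The residue is -826/99.


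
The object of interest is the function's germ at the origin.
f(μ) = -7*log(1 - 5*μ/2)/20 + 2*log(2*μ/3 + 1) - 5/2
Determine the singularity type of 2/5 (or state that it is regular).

The point is a logarithmic branch point.

The term (-7/20)*log(1 - μ/(2/5)) has argument 1 - 2/5/(2/5) = 0 at 2/5: a logarithmic (infinitely-sheeted) branch point; the remaining terms are analytic or single-valued there.


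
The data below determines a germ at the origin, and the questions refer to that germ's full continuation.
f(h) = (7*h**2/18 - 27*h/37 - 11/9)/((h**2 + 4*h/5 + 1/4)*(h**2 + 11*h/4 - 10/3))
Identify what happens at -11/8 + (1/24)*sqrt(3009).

The denominator factor h**2 + 11*h/4 - 10/3 vanishes at -11/8 + (1/24)*sqrt(3009) and appears to the power 1; the numerator there equals 162905/63936 - (4793/63936)*sqrt(3009), nonzero, and no other factor vanishes.
Hence a pole whose order is the multiplicity, 1.

The point is a pole of order 1.


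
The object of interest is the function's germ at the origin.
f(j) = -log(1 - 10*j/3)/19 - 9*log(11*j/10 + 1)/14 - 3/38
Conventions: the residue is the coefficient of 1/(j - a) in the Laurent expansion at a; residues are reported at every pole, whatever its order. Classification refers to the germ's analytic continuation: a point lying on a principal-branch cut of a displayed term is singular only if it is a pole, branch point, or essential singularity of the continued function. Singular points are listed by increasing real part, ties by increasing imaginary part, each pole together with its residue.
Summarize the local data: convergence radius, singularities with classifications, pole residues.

Branch term (-1/19)*log(1 - j/(3/10)): its argument vanishes at j = 3/10, a logarithmic branch point, modulus 3/10.
Branch term (-9/14)*log(1 - j/(-10/11)): its argument vanishes at j = -10/11, a logarithmic branch point, modulus 10/11.
The radius of convergence is the smallest modulus among the singular points: 3/10.
List the singular points by increasing real part (a conjugate pair: the negative imaginary part first).

Radius of convergence at 0: 3/10.
At -10/11: a logarithmic branch point.
At 3/10: a logarithmic branch point.


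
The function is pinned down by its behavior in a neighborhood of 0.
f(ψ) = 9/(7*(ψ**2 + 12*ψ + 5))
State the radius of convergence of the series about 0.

The radius of convergence is 6 - sqrt(31).

Denominator factor (ψ**2 + 12*ψ + 5): discriminant 124, real irrational roots -6 + sqrt(31) and -6 - sqrt(31); poles of order 1, moduli 6 - sqrt(31) and 6 + sqrt(31).
The radius of convergence is the smallest modulus among the singular points: 6 - sqrt(31).


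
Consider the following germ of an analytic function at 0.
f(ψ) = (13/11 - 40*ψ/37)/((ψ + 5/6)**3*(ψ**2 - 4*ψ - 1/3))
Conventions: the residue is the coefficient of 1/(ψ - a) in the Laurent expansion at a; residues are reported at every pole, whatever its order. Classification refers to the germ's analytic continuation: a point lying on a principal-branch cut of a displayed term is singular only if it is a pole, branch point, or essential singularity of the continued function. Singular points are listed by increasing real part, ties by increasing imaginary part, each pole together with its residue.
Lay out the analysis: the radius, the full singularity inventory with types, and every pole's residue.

Denominator factor (ψ**2 - 4*ψ - 1/3): discriminant 52/3, real irrational roots 2 + (1/3)*sqrt(39) and 2 - (1/3)*sqrt(39); poles of order 1, moduli 2 + (1/3)*sqrt(39) and -2 + (1/3)*sqrt(39).
Denominator factor (ψ + 5/6)^3: pole of order 3 at -5/6, modulus 5/6.
The radius of convergence is the smallest modulus among the singular points: -2 + (1/3)*sqrt(39).
At the order-3 pole -5/6 set g(ψ) = (ψ - (-5/6))^3*f(ψ) = (13/11 - 40*ψ/37)/(ψ**2 - 4*ψ - 1/3).
Order-3 pole: residue = g''(a)/2; g''(-5/6) = 126194976/87047569, so the residue is 63097488/87047569.
The factor ψ**2 - 4*ψ - 1/3 splits as (ψ - a)(ψ - a') with a = 2 - (1/3)*sqrt(39), a' = 2 + (1/3)*sqrt(39). At the order-1 pole a set g(ψ) = (ψ - a)*f(ψ) = [(13/11 - 40*ψ/37)/(ψ + 5/6)**3] / (ψ - a').
Simple pole: residue = g(a) at a = 2 - (1/3)*sqrt(39), which is -31548744/87047569 - (709386012/12447802367)*sqrt(39).
The factor ψ**2 - 4*ψ - 1/3 splits as (ψ - a)(ψ - a') with a = 2 + (1/3)*sqrt(39), a' = 2 - (1/3)*sqrt(39). At the order-1 pole a set g(ψ) = (ψ - a)*f(ψ) = [(13/11 - 40*ψ/37)/(ψ + 5/6)**3] / (ψ - a').
Simple pole: residue = g(a) at a = 2 + (1/3)*sqrt(39), which is -31548744/87047569 + (709386012/12447802367)*sqrt(39).
List the singular points by increasing real part (a conjugate pair: the negative imaginary part first).

Radius of convergence at 0: -2 + (1/3)*sqrt(39).
At -5/6: a pole of order 3; residue 63097488/87047569.
At 2 - (1/3)*sqrt(39): a pole of order 1; residue -31548744/87047569 - (709386012/12447802367)*sqrt(39).
At 2 + (1/3)*sqrt(39): a pole of order 1; residue -31548744/87047569 + (709386012/12447802367)*sqrt(39).


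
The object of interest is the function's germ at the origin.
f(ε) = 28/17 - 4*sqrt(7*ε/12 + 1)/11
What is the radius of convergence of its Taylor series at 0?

The radius of convergence is 12/7.

Branch term (-4/11)*sqrt(1 - ε/(-12/7)): its argument vanishes at ε = -12/7, a square-root branch point, modulus 12/7.
The radius of convergence is the smallest modulus among the singular points: 12/7.


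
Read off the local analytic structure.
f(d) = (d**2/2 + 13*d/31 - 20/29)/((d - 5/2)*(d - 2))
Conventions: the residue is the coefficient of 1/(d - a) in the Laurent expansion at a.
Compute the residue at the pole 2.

The residue is -3864/899.

At the order-1 pole 2 set g(d) = (d - (2))*f(d) = (d**2/2 + 13*d/31 - 20/29)/(d - 5/2).
Simple pole: residue = g(a) at a = 2, which is -3864/899.


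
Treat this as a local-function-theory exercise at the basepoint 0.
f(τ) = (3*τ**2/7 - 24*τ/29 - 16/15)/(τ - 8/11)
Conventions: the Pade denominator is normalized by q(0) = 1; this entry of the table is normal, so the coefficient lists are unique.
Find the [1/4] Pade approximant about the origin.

Taylor coefficients needed (expand at 0): a_0 = 22/15, a_1 = 5489/1740, a_2 = 365233/97440, a_3 = 4017563/779520, a_4 = 44193193/6236160, a_5 = 486125123/49889280.
Write the denominator as Q(τ) = 1 + q1*τ + q2*τ^2 + q3*τ^3 + q4*τ^4. Requiring Q*f - P = O(τ^6) with deg P <= 1 kills the coefficients of τ^2..τ^5 in Q*f:
  τ^2: a_2 + q1*a_1 + q2*a_0 = 0, i.e. 365233/97440 + (5489/1740)*q1 + (22/15)*q2 = 0.
  τ^3: a_3 + q1*a_2 + q2*a_1 + q3*a_0 = 0, i.e. 4017563/779520 + (365233/97440)*q1 + (5489/1740)*q2 + (22/15)*q3 = 0.
  τ^4: a_4 + q1*a_3 + q2*a_2 + q3*a_1 + q4*a_0 = 0, i.e. 44193193/6236160 + (4017563/779520)*q1 + (365233/97440)*q2 + (5489/1740)*q3 + (22/15)*q4 = 0.
  τ^5: a_5 + q1*a_4 + q2*a_3 + q3*a_2 + q4*a_1 = 0, i.e. 486125123/49889280 + (44193193/6236160)*q1 + (4017563/779520)*q2 + (365233/97440)*q3 + (5489/1740)*q4 = 0.
Solving this linear system: q1 = -48841613/48173388, q2 = -2023025587/5395419456, q3 = -418855845/3596946304, q4 = -12146819505/201428993024.
The numerator is Q*f truncated at degree 1: P0 = a_0 = 22/15; P1 = a_1 + q1*a_0 = 34944982589/20955423780.

The Pade approximant has numerator coefficients [22/15, 34944982589/20955423780]; denominator coefficients [1, -48841613/48173388, -2023025587/5395419456, -418855845/3596946304, -12146819505/201428993024].


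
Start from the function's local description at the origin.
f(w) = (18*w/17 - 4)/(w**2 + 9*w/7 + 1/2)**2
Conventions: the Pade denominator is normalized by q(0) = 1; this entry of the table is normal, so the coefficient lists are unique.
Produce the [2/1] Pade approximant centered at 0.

Taylor coefficients needed (expand at 0): a_0 = -16, a_1 = 10296/119, a_2 = -229216/833, a_3 = 3857472/5831.
Write the denominator as Q(w) = 1 + q1*w. Requiring Q*f - P = O(w^4) with deg P <= 2 kills the coefficients of w^3..w^3 in Q*f:
  w^3: a_3 + q1*a_2 = 0, i.e. 3857472/5831 + (-229216/833)*q1 = 0.
Solving this linear system: q1 = 120546/50141.
The numerator is Q*f truncated at degree 2: P0 = a_0 = -16; P1 = a_1 + q1*a_0 = 40961736/852397; P2 = a_2 + q1*a_1 = -30825584/458983.

The Pade approximant has numerator coefficients [-16, 40961736/852397, -30825584/458983]; denominator coefficients [1, 120546/50141].


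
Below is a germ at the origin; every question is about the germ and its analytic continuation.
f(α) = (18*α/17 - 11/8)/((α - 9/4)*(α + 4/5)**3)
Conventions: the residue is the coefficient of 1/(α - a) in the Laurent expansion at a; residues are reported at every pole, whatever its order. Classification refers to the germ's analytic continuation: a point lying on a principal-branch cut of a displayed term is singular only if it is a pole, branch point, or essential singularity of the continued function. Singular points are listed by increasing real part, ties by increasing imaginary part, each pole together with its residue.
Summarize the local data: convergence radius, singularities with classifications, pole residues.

Denominator factor (α + 4/5)^3: pole of order 3 at -4/5, modulus 4/5.
Denominator factor (α - 9/4): pole of order 1 at 9/4, modulus 9/4.
The radius of convergence is the smallest modulus among the singular points: 4/5.
At the order-3 pole -4/5 set g(α) = (α - (-4/5))^3*f(α) = (18*α/17 - 11/8)/(α - 9/4).
Order-3 pole: residue = g''(a)/2; g''(-4/5) = -274000/3858677, so the residue is -137000/3858677.
At the order-1 pole 9/4 set g(α) = (α - (9/4))*f(α) = (18*α/17 - 11/8)/(α + 4/5)**3.
Simple pole: residue = g(a) at a = 9/4, which is 137000/3858677.
List the singular points by increasing real part (a conjugate pair: the negative imaginary part first).

Radius of convergence at 0: 4/5.
At -4/5: a pole of order 3; residue -137000/3858677.
At 9/4: a pole of order 1; residue 137000/3858677.


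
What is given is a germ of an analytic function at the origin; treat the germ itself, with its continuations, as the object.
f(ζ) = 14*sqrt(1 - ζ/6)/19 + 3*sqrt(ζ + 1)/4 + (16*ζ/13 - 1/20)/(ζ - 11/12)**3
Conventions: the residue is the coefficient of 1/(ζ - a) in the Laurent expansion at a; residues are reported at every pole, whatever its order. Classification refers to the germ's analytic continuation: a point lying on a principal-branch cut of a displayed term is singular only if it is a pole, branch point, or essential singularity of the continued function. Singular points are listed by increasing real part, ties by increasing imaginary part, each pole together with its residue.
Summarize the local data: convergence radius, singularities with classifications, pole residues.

Denominator factor (ζ - 11/12)^3: pole of order 3 at 11/12, modulus 11/12.
Branch term (14/19)*sqrt(1 - ζ/(6)): its argument vanishes at ζ = 6, a square-root branch point, modulus 6.
Branch term (3/4)*sqrt(1 - ζ/(-1)): its argument vanishes at ζ = -1, a square-root branch point, modulus 1.
The radius of convergence is the smallest modulus among the singular points: 11/12.
The branch terms are analytic at 11/12 and contribute nothing to the residue; only the rational part matters.
At the order-3 pole 11/12 set g(ζ) = (ζ - (11/12))^3*(rational part) = 16*ζ/13 - 1/20.
Order-3 pole: residue = g''(a)/2; g''(11/12) = 0, so the residue is 0.
List the singular points by increasing real part (a conjugate pair: the negative imaginary part first).

Radius of convergence at 0: 11/12.
At -1: an algebraic (square-root) branch point.
At 11/12: a pole of order 3; residue 0.
At 6: an algebraic (square-root) branch point.


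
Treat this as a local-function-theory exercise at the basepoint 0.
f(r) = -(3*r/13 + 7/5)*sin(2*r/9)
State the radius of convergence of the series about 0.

The radius of convergence is infinite.

The factor -sin(2*r/9) is entire and contributes no finite singular point.
The polynomial part has no poles.
No finite singular points: the Taylor series at 0 converges everywhere.


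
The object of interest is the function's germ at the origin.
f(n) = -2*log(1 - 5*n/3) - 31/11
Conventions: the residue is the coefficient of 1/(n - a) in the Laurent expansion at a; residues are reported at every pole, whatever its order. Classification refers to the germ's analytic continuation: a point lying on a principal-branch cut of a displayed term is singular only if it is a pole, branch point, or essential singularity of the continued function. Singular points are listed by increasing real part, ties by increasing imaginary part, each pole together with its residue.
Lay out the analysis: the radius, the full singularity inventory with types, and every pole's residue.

Radius of convergence at 0: 3/5.
At 3/5: a logarithmic branch point.

Branch term (-2)*log(1 - n/(3/5)): its argument vanishes at n = 3/5, a logarithmic branch point, modulus 3/5.
The radius of convergence is the smallest modulus among the singular points: 3/5.


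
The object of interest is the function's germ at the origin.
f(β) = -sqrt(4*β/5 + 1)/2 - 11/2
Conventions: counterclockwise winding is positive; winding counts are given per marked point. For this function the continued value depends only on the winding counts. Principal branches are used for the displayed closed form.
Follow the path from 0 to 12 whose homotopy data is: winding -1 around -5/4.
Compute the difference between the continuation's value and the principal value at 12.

The rational part is single-valued and drops out of the difference; each branch term changes only by its own monodromy.
(-1/2)*sqrt(1 - β/(-5/4)): winding -1 is odd, the square root flips sign, contributing -2*(-1/2)*sqrt(1 - (12)/(-5/4)) = -2*(-1/2)*sqrt(53/5) = (1/5)*sqrt(265).
Summing the contributions at β = 12 gives (1/5)*sqrt(265).

Continued minus principal equals (1/5)*sqrt(265).


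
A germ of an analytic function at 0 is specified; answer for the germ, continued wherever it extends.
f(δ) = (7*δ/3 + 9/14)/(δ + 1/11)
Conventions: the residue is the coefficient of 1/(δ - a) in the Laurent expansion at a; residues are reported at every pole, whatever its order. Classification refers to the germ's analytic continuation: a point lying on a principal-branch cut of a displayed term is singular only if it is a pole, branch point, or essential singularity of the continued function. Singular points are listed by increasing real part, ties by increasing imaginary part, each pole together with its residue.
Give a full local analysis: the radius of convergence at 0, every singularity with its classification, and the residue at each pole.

Radius of convergence at 0: 1/11.
At -1/11: a pole of order 1; residue 199/462.

Denominator factor (δ + 1/11): pole of order 1 at -1/11, modulus 1/11.
The radius of convergence is the smallest modulus among the singular points: 1/11.
At the order-1 pole -1/11 set g(δ) = (δ - (-1/11))*f(δ) = 7*δ/3 + 9/14.
Simple pole: residue = g(a) at a = -1/11, which is 199/462.


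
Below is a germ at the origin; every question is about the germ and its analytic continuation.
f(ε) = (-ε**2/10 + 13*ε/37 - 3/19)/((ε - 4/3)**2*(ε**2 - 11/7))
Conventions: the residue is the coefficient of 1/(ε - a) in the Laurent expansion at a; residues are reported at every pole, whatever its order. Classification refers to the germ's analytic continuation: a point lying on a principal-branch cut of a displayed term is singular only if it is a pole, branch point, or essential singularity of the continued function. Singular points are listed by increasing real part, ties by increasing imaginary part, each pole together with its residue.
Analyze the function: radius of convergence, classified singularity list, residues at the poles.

Radius of convergence at 0: (1/7)*sqrt(77).
At -(1/7)*sqrt(77): a pole of order 1; residue 4696587/1188070 - (11640843/26137540)*sqrt(77).
At (1/7)*sqrt(77): a pole of order 1; residue 4696587/1188070 + (11640843/26137540)*sqrt(77).
At 4/3: a pole of order 2; residue -4696587/594035.

Denominator factor (ε**2 - 11/7): discriminant 44/7, real irrational roots (1/7)*sqrt(77) and -(1/7)*sqrt(77); poles of order 1, moduli (1/7)*sqrt(77) and (1/7)*sqrt(77).
Denominator factor (ε - 4/3)^2: pole of order 2 at 4/3, modulus 4/3.
The radius of convergence is the smallest modulus among the singular points: (1/7)*sqrt(77).
The factor ε**2 - 11/7 splits as (ε - a)(ε - a') with a = -(1/7)*sqrt(77), a' = (1/7)*sqrt(77). At the order-1 pole a set g(ε) = (ε - a)*f(ε) = [(-ε**2/10 + 13*ε/37 - 3/19)/(ε - 4/3)**2] / (ε - a').
Simple pole: residue = g(a) at a = -(1/7)*sqrt(77), which is 4696587/1188070 - (11640843/26137540)*sqrt(77).
The factor ε**2 - 11/7 splits as (ε - a)(ε - a') with a = (1/7)*sqrt(77), a' = -(1/7)*sqrt(77). At the order-1 pole a set g(ε) = (ε - a)*f(ε) = [(-ε**2/10 + 13*ε/37 - 3/19)/(ε - 4/3)**2] / (ε - a').
Simple pole: residue = g(a) at a = (1/7)*sqrt(77), which is 4696587/1188070 + (11640843/26137540)*sqrt(77).
At the order-2 pole 4/3 set g(ε) = (ε - (4/3))^2*f(ε) = (-ε**2/10 + 13*ε/37 - 3/19)/(ε**2 - 11/7).
Order-2 pole: residue = g'(a); g'(4/3) = -4696587/594035, so the residue is -4696587/594035.
List the singular points by increasing real part (a conjugate pair: the negative imaginary part first).


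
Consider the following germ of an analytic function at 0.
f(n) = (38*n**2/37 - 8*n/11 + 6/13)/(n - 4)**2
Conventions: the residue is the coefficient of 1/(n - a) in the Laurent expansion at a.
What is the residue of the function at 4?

The residue is 3048/407.

At the order-2 pole 4 set g(n) = (n - (4))^2*f(n) = 38*n**2/37 - 8*n/11 + 6/13.
Order-2 pole: residue = g'(a); g'(4) = 3048/407, so the residue is 3048/407.


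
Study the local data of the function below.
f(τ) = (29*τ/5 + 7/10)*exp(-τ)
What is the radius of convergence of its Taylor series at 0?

The radius of convergence is infinite.

The factor exp(-τ) is entire and contributes no finite singular point.
The polynomial part has no poles.
No finite singular points: the Taylor series at 0 converges everywhere.


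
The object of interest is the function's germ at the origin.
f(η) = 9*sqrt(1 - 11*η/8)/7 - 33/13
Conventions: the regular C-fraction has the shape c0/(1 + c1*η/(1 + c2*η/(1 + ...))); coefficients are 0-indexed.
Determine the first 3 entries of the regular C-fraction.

The regular C-fraction coefficients are [-114/91, -429/608, 55/152].

Taylor coefficients (expand at 0): a_0 = -114/91, a_1 = -99/112, a_2 = -1089/3584.
c0 = a_0 = -114/91. Peel one level at a time: if S = 1 + c*η/S' with S'(0) = 1, then c is the η-coefficient of S and S' = c*η/(S - 1).
S_1 = c0/f = 1 + (-429/608)*η + (23595/92416)*η^2 + ...; c1 = -429/608.
S_2 = c1*η/(S_1 - 1) = 1 + (55/152)*η + ...; c2 = 55/152.
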